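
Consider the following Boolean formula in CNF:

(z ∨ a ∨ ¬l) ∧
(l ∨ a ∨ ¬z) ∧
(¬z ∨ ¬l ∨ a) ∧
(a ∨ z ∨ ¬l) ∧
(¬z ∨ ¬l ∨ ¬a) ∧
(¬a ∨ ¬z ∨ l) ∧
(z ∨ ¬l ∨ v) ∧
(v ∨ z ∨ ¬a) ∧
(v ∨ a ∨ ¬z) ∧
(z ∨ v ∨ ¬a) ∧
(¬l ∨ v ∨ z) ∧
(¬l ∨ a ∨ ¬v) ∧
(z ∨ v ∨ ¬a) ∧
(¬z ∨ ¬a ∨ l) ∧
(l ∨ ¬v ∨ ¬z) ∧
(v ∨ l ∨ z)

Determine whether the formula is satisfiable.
Yes

Yes, the formula is satisfiable.

One satisfying assignment is: z=False, a=True, l=False, v=True

Verification: With this assignment, all 16 clauses evaluate to true.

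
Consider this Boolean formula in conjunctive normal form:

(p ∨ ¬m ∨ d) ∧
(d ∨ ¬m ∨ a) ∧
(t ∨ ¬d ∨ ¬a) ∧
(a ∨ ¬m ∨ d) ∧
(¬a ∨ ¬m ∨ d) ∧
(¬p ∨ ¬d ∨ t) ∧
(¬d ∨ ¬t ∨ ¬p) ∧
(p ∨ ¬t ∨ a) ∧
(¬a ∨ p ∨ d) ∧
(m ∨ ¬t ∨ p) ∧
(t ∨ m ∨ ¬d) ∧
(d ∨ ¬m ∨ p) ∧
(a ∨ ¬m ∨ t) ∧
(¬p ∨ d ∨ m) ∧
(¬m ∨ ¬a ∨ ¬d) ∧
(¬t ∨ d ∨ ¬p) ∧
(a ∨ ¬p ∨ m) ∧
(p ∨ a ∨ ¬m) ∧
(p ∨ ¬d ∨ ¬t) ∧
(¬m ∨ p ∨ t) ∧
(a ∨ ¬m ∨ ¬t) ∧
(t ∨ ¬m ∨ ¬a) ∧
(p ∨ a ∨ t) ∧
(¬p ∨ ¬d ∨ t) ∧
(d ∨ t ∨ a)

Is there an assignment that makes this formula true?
No

No, the formula is not satisfiable.

No assignment of truth values to the variables can make all 25 clauses true simultaneously.

The formula is UNSAT (unsatisfiable).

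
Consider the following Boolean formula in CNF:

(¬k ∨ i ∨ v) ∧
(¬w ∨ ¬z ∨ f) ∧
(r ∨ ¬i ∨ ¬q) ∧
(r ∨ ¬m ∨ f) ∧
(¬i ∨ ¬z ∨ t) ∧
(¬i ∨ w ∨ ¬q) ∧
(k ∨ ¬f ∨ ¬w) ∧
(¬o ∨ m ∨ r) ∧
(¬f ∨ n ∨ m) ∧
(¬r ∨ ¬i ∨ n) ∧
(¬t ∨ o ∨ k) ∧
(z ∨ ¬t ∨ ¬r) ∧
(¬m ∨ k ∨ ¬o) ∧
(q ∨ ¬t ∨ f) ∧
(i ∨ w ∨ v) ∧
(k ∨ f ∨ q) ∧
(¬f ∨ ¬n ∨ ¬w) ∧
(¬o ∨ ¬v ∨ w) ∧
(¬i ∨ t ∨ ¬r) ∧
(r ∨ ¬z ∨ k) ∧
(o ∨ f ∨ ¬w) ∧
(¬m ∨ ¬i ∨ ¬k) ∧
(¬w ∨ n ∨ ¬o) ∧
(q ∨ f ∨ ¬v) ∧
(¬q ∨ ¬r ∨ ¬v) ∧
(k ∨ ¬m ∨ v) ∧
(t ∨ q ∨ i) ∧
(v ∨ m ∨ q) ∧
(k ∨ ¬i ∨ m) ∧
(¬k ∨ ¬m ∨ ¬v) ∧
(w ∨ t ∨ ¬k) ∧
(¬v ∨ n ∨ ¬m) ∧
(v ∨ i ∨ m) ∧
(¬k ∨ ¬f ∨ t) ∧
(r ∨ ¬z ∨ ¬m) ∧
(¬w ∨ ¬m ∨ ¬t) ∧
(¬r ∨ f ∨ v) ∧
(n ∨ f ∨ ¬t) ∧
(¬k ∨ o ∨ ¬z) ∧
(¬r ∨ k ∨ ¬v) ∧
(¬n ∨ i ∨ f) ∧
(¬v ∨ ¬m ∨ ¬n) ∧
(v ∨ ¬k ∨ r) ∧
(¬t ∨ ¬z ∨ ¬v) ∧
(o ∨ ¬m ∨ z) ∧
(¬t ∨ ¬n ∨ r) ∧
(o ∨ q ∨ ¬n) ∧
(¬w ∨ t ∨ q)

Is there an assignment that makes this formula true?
Yes

Yes, the formula is satisfiable.

One satisfying assignment is: i=False, t=False, k=False, m=False, o=False, n=False, w=False, q=True, r=False, z=False, f=False, v=True

Verification: With this assignment, all 48 clauses evaluate to true.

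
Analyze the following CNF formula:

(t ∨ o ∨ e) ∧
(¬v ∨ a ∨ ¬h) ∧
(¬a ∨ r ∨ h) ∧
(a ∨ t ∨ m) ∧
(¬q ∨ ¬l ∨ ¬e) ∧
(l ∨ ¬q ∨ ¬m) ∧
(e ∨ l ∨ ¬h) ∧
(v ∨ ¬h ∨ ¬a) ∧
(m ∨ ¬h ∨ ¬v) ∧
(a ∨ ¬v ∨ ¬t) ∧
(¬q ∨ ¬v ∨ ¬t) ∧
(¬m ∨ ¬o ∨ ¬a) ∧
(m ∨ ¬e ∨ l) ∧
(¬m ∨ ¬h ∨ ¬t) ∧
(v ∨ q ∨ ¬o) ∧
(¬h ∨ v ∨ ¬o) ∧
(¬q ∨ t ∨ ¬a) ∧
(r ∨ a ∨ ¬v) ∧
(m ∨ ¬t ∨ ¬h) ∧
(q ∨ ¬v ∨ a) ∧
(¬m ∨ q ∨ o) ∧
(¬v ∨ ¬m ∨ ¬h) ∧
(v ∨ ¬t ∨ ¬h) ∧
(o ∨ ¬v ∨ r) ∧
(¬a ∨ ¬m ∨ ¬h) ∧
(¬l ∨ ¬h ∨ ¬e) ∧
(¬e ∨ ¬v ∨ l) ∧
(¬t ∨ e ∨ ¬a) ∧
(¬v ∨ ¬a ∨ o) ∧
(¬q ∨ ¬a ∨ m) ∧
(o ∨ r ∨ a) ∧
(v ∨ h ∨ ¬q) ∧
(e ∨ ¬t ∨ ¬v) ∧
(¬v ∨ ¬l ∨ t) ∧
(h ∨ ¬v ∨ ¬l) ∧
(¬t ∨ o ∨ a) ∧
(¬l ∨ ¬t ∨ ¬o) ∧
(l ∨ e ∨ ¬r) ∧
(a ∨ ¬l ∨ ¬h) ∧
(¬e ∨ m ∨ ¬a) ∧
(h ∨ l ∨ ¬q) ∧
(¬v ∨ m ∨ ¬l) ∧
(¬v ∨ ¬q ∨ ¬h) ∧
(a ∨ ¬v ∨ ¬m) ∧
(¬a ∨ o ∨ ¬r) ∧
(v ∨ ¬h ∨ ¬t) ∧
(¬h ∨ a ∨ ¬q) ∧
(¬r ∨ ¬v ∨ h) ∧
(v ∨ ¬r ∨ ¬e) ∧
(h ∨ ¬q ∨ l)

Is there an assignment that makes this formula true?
No

No, the formula is not satisfiable.

No assignment of truth values to the variables can make all 50 clauses true simultaneously.

The formula is UNSAT (unsatisfiable).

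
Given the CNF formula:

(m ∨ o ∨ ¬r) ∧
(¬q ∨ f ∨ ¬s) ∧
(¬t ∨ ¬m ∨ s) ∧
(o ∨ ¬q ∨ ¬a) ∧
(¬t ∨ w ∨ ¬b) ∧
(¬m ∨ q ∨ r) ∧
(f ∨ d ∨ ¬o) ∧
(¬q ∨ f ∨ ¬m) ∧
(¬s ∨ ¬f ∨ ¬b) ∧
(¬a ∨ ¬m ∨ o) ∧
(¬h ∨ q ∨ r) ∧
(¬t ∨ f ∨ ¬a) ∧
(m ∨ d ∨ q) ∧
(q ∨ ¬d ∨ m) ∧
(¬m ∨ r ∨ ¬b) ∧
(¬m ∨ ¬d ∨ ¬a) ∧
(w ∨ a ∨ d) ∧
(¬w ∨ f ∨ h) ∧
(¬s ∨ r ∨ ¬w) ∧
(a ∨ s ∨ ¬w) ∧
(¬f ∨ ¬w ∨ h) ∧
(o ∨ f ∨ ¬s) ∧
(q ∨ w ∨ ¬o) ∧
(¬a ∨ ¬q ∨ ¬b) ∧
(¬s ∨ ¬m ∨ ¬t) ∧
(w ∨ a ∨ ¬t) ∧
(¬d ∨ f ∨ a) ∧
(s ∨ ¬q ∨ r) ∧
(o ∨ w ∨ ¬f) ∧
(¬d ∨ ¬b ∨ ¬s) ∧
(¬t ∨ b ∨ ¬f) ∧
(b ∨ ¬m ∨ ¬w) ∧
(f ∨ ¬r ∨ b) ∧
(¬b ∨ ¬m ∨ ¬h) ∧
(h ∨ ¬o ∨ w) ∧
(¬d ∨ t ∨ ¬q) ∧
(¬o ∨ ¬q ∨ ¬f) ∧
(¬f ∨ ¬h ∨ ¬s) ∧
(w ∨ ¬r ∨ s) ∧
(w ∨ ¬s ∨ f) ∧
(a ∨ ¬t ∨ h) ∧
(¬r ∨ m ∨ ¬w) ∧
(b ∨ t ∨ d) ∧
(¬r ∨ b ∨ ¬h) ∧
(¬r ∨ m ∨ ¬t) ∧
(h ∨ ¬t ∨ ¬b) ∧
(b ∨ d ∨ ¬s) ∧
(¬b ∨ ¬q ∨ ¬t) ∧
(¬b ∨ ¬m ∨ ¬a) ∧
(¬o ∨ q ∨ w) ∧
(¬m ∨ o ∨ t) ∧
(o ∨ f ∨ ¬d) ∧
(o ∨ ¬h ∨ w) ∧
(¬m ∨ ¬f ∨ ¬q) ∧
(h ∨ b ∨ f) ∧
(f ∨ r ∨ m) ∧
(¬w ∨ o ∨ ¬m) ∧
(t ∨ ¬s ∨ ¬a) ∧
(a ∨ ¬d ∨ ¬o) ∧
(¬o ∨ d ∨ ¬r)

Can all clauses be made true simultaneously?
No

No, the formula is not satisfiable.

No assignment of truth values to the variables can make all 60 clauses true simultaneously.

The formula is UNSAT (unsatisfiable).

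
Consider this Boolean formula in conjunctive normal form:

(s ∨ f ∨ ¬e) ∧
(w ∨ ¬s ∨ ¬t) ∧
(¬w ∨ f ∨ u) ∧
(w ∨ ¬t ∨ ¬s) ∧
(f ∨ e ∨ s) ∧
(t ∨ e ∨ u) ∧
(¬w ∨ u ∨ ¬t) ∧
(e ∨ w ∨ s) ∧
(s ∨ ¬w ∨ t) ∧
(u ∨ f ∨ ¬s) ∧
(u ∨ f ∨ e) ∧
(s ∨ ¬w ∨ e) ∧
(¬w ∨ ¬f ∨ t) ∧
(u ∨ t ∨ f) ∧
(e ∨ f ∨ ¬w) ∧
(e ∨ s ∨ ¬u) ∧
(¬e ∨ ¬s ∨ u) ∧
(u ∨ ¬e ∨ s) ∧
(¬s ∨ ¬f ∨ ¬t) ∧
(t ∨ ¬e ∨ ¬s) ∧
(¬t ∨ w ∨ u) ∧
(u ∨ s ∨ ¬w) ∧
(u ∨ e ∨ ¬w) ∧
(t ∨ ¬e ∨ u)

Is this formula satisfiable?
Yes

Yes, the formula is satisfiable.

One satisfying assignment is: u=True, s=True, w=False, t=False, e=False, f=False

Verification: With this assignment, all 24 clauses evaluate to true.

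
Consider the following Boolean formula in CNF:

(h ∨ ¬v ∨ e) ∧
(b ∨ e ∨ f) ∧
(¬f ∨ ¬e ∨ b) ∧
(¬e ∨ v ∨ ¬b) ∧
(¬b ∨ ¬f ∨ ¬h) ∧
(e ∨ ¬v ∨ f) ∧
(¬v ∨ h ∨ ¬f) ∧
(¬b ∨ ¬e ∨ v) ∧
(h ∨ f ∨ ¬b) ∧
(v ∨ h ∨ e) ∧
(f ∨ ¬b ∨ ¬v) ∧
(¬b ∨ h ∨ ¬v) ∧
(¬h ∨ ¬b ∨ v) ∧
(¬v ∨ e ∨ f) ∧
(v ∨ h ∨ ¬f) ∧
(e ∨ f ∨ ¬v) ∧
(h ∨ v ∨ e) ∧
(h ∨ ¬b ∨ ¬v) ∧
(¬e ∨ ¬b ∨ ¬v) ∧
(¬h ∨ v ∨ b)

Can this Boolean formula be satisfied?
Yes

Yes, the formula is satisfiable.

One satisfying assignment is: f=True, e=False, h=True, v=True, b=False

Verification: With this assignment, all 20 clauses evaluate to true.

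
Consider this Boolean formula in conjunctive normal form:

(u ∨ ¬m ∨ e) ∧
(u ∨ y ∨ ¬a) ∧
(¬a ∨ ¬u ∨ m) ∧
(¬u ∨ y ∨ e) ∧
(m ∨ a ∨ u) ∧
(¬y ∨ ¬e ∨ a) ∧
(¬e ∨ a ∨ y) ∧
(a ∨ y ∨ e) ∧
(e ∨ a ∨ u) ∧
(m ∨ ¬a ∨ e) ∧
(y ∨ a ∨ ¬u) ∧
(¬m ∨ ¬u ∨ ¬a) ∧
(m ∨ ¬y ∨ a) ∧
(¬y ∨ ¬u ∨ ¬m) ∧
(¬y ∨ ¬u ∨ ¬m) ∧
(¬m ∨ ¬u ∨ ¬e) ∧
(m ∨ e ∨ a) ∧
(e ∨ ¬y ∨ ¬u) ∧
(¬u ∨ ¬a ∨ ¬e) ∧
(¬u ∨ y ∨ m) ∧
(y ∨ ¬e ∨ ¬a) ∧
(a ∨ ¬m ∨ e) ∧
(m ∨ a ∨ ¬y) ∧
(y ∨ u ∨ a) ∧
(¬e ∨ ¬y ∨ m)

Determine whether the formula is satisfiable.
Yes

Yes, the formula is satisfiable.

One satisfying assignment is: u=False, y=True, e=True, m=True, a=True

Verification: With this assignment, all 25 clauses evaluate to true.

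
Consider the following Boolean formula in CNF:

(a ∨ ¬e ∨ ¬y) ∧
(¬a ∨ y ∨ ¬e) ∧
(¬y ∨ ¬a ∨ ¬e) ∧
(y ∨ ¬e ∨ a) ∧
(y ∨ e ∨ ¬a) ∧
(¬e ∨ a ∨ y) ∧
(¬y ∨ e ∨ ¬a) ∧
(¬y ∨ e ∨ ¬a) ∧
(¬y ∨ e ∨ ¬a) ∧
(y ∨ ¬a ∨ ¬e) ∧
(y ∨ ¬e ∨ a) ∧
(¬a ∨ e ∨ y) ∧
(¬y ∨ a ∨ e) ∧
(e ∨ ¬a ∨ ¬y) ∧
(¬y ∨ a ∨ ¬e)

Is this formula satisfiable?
Yes

Yes, the formula is satisfiable.

One satisfying assignment is: e=False, a=False, y=False

Verification: With this assignment, all 15 clauses evaluate to true.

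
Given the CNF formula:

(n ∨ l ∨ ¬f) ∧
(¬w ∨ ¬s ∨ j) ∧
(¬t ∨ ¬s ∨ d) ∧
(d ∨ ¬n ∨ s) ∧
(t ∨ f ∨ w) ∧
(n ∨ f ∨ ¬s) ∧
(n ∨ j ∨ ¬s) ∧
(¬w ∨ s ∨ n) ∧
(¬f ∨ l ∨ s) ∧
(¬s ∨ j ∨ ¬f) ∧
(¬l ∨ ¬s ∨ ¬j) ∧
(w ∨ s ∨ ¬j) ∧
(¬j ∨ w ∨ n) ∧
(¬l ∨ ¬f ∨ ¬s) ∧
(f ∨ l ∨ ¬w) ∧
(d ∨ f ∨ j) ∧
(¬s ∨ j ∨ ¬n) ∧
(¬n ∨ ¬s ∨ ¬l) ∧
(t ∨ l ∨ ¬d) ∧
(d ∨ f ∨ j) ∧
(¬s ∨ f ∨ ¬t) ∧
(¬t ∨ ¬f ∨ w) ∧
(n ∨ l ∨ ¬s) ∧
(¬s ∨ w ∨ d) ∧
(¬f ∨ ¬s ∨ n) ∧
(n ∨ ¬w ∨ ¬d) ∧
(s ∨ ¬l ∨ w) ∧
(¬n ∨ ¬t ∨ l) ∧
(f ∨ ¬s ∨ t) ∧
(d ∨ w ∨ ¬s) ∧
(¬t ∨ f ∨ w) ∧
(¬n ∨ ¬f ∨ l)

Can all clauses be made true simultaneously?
Yes

Yes, the formula is satisfiable.

One satisfying assignment is: l=True, n=True, j=True, w=True, s=False, f=True, d=True, t=False

Verification: With this assignment, all 32 clauses evaluate to true.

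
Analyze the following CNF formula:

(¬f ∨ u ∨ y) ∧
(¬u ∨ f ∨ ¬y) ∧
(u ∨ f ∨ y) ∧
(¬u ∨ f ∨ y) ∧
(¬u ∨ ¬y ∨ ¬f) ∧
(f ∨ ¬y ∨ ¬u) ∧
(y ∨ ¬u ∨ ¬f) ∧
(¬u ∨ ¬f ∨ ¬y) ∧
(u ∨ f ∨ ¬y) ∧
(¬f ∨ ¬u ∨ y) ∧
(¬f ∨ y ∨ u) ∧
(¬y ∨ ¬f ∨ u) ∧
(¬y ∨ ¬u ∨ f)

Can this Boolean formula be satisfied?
No

No, the formula is not satisfiable.

No assignment of truth values to the variables can make all 13 clauses true simultaneously.

The formula is UNSAT (unsatisfiable).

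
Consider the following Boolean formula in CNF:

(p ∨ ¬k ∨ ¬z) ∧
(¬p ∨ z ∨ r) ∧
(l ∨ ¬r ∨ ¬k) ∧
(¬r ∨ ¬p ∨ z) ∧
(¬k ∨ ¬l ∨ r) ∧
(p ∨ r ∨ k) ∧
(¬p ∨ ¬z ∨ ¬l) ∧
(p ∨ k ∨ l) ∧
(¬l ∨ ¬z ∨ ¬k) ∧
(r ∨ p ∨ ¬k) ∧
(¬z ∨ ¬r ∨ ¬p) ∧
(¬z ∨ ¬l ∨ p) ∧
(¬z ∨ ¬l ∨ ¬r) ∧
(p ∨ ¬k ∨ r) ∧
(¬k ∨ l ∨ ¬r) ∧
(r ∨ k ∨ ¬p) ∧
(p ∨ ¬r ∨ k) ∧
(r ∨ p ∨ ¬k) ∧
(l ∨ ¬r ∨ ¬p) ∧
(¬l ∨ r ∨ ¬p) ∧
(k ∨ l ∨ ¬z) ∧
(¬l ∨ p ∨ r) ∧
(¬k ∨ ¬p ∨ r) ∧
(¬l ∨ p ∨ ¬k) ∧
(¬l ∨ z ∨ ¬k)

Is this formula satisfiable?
No

No, the formula is not satisfiable.

No assignment of truth values to the variables can make all 25 clauses true simultaneously.

The formula is UNSAT (unsatisfiable).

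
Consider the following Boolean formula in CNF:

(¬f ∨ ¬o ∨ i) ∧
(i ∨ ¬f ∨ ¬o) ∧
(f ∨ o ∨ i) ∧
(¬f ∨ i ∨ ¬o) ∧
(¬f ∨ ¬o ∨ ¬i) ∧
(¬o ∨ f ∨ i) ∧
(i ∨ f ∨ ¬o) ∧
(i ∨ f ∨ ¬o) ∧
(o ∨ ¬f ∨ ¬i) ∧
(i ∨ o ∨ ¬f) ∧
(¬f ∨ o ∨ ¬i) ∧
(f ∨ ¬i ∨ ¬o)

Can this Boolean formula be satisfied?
Yes

Yes, the formula is satisfiable.

One satisfying assignment is: i=True, o=False, f=False

Verification: With this assignment, all 12 clauses evaluate to true.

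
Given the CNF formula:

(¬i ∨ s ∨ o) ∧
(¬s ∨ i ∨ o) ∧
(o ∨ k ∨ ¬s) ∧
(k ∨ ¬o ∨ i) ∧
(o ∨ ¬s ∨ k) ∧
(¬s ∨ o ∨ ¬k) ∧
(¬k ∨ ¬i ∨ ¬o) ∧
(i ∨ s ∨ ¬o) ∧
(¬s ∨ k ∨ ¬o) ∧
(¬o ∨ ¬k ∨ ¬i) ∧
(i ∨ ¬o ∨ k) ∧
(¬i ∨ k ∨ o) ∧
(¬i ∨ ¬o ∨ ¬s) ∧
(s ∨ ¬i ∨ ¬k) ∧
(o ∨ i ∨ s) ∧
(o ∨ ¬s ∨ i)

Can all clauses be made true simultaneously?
Yes

Yes, the formula is satisfiable.

One satisfying assignment is: k=False, o=True, s=False, i=True

Verification: With this assignment, all 16 clauses evaluate to true.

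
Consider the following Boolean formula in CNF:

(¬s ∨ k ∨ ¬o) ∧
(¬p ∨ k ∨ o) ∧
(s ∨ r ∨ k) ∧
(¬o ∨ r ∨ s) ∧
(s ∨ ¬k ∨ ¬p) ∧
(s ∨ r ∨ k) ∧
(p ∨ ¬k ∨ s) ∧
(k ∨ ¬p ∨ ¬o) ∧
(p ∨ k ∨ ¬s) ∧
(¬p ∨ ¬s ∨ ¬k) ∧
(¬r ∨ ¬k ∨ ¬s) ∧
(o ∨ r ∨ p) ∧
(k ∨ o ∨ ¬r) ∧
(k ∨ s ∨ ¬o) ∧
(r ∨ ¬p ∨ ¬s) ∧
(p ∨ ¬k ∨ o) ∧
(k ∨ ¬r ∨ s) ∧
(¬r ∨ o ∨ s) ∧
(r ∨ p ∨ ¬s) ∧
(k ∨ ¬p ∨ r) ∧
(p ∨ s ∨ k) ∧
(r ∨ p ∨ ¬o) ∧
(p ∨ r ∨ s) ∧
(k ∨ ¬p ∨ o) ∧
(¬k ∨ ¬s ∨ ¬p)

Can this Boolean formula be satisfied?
No

No, the formula is not satisfiable.

No assignment of truth values to the variables can make all 25 clauses true simultaneously.

The formula is UNSAT (unsatisfiable).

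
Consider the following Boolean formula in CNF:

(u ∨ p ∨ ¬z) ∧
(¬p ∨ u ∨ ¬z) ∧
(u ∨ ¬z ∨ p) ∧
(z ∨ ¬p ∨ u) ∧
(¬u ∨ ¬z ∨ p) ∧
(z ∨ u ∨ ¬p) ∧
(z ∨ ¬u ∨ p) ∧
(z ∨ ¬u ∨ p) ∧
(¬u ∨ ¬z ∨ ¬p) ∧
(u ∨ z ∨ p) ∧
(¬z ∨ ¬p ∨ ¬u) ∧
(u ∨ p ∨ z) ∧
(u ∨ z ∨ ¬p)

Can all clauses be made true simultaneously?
Yes

Yes, the formula is satisfiable.

One satisfying assignment is: u=True, p=True, z=False

Verification: With this assignment, all 13 clauses evaluate to true.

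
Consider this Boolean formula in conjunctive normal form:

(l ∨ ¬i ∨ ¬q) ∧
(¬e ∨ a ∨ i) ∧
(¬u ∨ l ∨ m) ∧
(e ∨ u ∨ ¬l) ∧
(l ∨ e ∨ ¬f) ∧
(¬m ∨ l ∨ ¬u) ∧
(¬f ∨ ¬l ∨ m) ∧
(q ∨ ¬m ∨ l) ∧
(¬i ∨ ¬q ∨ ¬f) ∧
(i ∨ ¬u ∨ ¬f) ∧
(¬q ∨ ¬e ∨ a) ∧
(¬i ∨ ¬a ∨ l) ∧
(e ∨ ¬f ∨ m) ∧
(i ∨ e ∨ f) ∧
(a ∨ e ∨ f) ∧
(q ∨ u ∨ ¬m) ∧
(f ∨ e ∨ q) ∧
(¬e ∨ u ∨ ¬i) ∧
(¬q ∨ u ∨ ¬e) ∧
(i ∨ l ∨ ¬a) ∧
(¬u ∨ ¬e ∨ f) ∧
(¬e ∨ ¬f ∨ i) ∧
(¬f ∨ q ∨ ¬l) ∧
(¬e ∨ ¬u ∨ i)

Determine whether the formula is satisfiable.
Yes

Yes, the formula is satisfiable.

One satisfying assignment is: f=False, q=False, e=True, a=True, l=True, m=False, i=False, u=False

Verification: With this assignment, all 24 clauses evaluate to true.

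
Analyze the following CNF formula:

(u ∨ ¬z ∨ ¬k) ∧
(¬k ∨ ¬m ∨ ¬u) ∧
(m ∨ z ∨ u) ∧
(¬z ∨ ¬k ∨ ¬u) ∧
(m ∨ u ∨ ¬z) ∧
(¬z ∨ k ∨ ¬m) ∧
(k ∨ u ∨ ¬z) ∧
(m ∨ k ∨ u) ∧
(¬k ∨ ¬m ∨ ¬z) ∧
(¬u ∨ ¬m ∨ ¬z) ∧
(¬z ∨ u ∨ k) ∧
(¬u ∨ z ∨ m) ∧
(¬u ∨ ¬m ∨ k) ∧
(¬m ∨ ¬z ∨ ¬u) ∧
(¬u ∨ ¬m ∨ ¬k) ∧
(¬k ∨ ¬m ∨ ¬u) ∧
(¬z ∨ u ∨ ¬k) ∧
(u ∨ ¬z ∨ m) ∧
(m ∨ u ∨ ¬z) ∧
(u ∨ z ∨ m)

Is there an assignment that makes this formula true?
Yes

Yes, the formula is satisfiable.

One satisfying assignment is: z=True, m=False, k=False, u=True

Verification: With this assignment, all 20 clauses evaluate to true.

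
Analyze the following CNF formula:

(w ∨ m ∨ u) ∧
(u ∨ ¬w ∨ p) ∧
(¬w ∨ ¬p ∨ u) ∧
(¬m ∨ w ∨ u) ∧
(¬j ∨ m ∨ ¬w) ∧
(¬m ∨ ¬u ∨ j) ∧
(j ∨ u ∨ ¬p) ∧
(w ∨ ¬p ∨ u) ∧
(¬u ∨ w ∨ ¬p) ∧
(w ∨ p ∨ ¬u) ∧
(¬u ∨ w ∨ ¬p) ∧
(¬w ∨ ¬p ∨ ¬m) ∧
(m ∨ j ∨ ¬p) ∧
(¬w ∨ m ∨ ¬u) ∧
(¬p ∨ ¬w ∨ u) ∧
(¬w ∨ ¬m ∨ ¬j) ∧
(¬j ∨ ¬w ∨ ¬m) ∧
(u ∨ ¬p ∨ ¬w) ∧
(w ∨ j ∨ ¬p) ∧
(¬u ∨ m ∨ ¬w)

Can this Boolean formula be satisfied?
No

No, the formula is not satisfiable.

No assignment of truth values to the variables can make all 20 clauses true simultaneously.

The formula is UNSAT (unsatisfiable).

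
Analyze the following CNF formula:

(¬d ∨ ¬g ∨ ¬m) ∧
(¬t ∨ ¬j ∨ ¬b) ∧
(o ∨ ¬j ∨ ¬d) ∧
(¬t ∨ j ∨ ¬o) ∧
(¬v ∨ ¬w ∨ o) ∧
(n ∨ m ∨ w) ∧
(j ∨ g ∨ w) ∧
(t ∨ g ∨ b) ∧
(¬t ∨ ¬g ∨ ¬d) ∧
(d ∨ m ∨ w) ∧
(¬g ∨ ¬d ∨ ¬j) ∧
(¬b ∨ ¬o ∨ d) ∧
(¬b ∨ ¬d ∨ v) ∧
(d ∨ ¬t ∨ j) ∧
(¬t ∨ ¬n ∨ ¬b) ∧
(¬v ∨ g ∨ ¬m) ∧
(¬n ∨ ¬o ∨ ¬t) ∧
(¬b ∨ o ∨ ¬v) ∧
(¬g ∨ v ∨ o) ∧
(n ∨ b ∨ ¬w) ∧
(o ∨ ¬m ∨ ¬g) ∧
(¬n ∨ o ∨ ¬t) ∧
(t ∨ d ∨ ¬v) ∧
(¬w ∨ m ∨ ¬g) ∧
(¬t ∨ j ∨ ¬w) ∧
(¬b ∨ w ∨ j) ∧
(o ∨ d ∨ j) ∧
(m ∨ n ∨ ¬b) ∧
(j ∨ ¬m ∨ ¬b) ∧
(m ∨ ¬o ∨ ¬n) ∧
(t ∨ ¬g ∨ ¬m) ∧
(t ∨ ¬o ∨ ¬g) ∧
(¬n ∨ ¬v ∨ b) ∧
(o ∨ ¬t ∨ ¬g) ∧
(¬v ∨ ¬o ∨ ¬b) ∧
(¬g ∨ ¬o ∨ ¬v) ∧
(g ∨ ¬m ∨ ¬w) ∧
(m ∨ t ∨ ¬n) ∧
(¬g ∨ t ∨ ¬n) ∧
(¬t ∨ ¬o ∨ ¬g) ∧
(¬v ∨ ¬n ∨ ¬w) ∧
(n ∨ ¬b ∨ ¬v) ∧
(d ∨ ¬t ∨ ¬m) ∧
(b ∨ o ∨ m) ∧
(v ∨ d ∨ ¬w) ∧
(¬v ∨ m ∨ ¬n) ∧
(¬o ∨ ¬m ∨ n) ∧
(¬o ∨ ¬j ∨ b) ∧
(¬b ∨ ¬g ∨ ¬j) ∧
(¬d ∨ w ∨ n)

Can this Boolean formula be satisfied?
Yes

Yes, the formula is satisfiable.

One satisfying assignment is: n=False, w=False, d=False, t=False, o=False, v=False, m=True, g=False, j=True, b=True

Verification: With this assignment, all 50 clauses evaluate to true.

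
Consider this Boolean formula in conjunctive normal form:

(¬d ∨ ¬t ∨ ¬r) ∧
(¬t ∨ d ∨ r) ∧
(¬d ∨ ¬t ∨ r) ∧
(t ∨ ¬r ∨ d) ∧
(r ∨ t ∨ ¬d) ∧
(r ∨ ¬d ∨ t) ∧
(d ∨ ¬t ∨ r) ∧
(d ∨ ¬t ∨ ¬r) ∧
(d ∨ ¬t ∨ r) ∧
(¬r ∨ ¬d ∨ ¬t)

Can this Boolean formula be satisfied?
Yes

Yes, the formula is satisfiable.

One satisfying assignment is: d=False, r=False, t=False

Verification: With this assignment, all 10 clauses evaluate to true.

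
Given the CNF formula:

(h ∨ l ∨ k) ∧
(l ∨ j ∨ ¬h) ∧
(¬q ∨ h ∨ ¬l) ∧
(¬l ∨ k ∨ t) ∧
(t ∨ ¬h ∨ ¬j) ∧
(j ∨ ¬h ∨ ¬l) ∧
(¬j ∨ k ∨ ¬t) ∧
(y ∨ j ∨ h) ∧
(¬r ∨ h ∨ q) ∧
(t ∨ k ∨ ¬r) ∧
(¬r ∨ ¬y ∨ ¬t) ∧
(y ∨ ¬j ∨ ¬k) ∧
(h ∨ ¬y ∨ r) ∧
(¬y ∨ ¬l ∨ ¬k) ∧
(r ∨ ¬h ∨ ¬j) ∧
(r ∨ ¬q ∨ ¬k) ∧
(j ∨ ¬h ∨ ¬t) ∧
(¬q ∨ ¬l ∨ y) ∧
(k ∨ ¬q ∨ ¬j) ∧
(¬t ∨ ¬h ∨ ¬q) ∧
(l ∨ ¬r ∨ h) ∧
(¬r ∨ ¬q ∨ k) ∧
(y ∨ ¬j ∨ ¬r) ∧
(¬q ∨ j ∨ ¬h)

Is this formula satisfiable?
No

No, the formula is not satisfiable.

No assignment of truth values to the variables can make all 24 clauses true simultaneously.

The formula is UNSAT (unsatisfiable).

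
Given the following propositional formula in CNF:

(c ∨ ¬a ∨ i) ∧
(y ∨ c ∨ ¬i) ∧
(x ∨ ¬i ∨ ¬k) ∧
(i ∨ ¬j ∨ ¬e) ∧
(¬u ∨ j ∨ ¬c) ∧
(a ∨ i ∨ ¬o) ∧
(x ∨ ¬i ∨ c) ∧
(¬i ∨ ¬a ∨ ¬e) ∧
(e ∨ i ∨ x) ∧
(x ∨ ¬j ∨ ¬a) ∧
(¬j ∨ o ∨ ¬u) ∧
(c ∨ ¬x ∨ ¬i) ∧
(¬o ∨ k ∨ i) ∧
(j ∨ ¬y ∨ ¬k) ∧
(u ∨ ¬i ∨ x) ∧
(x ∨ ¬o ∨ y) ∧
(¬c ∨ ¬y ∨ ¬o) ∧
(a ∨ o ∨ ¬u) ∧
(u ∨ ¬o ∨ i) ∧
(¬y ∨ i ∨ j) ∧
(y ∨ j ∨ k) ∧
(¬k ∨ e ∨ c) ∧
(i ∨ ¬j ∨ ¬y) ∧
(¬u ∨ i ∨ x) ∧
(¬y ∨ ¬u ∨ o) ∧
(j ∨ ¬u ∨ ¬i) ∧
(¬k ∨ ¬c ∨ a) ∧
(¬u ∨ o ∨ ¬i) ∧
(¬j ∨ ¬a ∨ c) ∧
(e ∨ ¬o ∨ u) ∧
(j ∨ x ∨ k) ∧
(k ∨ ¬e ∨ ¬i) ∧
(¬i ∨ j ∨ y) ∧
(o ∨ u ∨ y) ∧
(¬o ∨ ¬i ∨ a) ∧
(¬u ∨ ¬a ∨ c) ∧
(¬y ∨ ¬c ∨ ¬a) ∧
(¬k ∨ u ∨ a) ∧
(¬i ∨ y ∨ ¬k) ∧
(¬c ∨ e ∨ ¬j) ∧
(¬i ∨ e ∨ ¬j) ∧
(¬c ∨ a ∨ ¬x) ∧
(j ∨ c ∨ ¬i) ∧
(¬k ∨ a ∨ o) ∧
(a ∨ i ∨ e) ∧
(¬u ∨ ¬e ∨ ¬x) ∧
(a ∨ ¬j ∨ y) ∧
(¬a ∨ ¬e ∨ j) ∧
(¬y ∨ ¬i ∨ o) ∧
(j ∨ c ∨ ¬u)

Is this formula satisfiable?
No

No, the formula is not satisfiable.

No assignment of truth values to the variables can make all 50 clauses true simultaneously.

The formula is UNSAT (unsatisfiable).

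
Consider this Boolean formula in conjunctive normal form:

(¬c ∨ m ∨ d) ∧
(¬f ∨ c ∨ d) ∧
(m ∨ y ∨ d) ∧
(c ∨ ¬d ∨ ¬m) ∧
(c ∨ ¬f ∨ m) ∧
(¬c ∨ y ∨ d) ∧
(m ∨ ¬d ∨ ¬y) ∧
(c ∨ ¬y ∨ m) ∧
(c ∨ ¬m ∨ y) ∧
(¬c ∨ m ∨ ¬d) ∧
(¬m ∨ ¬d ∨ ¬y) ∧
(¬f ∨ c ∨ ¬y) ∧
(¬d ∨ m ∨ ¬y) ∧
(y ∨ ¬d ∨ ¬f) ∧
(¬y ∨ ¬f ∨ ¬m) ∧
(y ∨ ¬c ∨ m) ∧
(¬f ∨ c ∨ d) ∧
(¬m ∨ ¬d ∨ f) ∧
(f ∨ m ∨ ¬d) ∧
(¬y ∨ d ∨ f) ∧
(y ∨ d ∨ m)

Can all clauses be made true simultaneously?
No

No, the formula is not satisfiable.

No assignment of truth values to the variables can make all 21 clauses true simultaneously.

The formula is UNSAT (unsatisfiable).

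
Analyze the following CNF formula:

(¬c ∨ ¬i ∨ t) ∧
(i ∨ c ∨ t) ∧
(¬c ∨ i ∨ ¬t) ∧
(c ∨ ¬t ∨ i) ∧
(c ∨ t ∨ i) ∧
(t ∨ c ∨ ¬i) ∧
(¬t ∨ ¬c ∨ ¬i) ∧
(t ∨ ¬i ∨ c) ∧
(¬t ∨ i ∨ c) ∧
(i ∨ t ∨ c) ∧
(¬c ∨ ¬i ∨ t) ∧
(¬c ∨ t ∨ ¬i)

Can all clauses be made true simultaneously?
Yes

Yes, the formula is satisfiable.

One satisfying assignment is: i=True, c=False, t=True

Verification: With this assignment, all 12 clauses evaluate to true.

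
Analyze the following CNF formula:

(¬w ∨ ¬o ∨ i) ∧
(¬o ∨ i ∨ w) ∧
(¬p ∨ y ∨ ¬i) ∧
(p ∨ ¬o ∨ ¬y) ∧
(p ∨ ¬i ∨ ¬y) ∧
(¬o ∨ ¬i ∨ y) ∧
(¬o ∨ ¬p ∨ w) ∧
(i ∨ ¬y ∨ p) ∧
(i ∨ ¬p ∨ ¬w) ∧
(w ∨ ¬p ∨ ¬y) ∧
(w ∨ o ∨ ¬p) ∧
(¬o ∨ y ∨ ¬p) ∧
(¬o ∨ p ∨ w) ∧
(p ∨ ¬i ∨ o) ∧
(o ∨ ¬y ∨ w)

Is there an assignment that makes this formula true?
Yes

Yes, the formula is satisfiable.

One satisfying assignment is: p=False, i=False, w=False, y=False, o=False

Verification: With this assignment, all 15 clauses evaluate to true.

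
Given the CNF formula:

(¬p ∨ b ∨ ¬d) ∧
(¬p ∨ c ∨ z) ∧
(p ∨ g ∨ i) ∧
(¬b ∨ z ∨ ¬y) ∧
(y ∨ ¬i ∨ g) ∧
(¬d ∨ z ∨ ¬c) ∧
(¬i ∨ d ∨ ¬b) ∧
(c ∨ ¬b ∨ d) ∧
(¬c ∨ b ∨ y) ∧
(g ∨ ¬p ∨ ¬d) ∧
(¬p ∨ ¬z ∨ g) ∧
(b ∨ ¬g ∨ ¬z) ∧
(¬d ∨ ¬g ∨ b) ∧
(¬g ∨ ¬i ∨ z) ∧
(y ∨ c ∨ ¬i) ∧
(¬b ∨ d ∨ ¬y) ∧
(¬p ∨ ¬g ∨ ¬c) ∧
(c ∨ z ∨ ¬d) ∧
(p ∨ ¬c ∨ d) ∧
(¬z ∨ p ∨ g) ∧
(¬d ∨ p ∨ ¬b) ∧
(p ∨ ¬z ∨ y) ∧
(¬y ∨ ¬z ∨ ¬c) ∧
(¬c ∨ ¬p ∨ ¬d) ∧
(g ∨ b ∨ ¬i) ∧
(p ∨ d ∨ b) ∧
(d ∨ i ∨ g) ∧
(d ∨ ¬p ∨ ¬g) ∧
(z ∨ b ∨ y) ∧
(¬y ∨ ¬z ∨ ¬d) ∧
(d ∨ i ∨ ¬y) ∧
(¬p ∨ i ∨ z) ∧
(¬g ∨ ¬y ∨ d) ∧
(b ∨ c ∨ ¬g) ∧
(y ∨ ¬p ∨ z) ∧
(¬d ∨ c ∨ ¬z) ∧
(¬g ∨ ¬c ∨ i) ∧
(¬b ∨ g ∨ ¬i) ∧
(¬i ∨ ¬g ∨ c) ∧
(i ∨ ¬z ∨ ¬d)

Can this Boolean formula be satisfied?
No

No, the formula is not satisfiable.

No assignment of truth values to the variables can make all 40 clauses true simultaneously.

The formula is UNSAT (unsatisfiable).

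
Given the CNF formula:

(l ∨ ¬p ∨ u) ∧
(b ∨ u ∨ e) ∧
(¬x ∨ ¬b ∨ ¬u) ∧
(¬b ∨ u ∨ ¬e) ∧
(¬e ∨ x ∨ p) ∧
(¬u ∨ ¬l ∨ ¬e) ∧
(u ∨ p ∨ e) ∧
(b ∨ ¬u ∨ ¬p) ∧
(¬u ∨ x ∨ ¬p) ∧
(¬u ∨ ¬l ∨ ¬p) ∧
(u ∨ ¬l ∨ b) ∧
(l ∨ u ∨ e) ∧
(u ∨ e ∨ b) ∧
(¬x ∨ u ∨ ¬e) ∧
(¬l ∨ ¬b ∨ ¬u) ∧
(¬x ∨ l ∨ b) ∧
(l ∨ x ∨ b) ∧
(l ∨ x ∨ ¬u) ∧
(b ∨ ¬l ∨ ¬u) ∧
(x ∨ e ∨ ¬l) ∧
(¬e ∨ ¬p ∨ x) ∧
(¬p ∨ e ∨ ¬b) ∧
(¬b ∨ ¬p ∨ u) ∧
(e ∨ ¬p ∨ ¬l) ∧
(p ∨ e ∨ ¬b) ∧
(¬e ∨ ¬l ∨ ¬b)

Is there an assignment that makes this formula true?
No

No, the formula is not satisfiable.

No assignment of truth values to the variables can make all 26 clauses true simultaneously.

The formula is UNSAT (unsatisfiable).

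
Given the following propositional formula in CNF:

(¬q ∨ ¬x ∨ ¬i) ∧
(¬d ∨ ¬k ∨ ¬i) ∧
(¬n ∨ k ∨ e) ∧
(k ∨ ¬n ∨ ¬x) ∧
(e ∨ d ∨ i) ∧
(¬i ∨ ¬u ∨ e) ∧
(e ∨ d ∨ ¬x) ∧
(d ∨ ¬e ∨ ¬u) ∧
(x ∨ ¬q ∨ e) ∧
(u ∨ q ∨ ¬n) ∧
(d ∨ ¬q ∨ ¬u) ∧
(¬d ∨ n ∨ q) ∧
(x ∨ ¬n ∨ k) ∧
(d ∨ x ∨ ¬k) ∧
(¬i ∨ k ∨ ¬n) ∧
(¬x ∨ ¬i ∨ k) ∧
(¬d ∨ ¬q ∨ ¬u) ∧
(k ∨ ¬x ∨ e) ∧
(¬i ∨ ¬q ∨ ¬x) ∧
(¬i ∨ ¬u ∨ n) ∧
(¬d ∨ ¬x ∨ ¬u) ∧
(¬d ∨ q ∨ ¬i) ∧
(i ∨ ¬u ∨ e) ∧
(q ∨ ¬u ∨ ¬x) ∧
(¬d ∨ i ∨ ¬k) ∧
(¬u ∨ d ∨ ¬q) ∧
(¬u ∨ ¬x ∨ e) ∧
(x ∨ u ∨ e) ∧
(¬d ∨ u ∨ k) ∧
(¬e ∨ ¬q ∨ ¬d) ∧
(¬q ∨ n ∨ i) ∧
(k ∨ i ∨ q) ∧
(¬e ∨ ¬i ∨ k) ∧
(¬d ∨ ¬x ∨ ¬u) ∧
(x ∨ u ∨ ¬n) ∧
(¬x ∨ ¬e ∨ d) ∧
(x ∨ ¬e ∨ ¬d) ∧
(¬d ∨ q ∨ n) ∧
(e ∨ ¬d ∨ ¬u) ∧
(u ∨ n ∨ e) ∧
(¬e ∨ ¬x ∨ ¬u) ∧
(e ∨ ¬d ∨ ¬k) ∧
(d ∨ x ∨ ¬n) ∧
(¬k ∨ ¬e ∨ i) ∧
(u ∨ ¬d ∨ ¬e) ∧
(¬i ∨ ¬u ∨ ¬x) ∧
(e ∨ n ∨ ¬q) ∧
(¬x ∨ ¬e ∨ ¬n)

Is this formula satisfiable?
No

No, the formula is not satisfiable.

No assignment of truth values to the variables can make all 48 clauses true simultaneously.

The formula is UNSAT (unsatisfiable).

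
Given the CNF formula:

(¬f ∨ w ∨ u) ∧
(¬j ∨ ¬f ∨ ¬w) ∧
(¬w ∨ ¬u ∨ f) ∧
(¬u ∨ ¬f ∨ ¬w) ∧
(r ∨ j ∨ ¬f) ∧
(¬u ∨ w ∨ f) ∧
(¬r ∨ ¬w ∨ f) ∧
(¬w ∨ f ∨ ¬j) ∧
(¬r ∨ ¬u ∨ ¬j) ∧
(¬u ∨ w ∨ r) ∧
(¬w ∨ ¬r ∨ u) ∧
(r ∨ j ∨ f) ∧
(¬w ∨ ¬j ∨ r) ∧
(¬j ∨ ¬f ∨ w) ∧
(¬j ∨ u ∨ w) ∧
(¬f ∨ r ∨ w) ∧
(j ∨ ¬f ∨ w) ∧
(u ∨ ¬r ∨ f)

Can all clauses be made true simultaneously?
No

No, the formula is not satisfiable.

No assignment of truth values to the variables can make all 18 clauses true simultaneously.

The formula is UNSAT (unsatisfiable).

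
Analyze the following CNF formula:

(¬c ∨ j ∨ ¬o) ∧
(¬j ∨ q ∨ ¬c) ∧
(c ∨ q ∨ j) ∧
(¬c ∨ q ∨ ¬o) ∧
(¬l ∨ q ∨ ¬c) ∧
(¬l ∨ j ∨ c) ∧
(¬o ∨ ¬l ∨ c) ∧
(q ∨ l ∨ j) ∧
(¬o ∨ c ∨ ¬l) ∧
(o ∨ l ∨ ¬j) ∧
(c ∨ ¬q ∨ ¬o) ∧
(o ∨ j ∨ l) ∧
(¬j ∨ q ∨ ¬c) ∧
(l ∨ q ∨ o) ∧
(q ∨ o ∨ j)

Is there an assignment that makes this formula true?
Yes

Yes, the formula is satisfiable.

One satisfying assignment is: c=True, o=False, q=True, l=True, j=False

Verification: With this assignment, all 15 clauses evaluate to true.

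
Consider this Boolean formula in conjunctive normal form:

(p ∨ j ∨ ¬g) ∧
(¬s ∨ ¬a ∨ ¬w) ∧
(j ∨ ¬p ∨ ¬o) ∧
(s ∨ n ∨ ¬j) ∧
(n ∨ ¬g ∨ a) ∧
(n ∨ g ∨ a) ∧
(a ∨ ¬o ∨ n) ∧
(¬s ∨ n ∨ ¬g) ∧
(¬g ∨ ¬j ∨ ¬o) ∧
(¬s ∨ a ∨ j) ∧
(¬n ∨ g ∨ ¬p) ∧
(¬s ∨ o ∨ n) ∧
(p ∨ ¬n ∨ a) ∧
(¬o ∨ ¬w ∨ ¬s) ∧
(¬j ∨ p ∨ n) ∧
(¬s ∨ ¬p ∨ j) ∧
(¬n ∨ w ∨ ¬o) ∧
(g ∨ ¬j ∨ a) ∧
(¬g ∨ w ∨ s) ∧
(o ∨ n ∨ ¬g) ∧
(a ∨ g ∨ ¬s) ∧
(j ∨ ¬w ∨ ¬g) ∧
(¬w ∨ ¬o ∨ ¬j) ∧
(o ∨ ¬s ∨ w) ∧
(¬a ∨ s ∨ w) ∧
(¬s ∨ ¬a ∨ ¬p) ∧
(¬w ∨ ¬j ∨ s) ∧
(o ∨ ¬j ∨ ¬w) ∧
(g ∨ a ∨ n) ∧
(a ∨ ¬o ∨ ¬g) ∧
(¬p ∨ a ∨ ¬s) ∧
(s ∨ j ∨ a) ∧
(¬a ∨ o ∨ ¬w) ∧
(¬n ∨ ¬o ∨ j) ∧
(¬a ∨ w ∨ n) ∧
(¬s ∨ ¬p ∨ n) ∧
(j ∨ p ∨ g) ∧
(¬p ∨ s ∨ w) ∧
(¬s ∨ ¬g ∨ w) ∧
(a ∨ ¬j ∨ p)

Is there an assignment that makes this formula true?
No

No, the formula is not satisfiable.

No assignment of truth values to the variables can make all 40 clauses true simultaneously.

The formula is UNSAT (unsatisfiable).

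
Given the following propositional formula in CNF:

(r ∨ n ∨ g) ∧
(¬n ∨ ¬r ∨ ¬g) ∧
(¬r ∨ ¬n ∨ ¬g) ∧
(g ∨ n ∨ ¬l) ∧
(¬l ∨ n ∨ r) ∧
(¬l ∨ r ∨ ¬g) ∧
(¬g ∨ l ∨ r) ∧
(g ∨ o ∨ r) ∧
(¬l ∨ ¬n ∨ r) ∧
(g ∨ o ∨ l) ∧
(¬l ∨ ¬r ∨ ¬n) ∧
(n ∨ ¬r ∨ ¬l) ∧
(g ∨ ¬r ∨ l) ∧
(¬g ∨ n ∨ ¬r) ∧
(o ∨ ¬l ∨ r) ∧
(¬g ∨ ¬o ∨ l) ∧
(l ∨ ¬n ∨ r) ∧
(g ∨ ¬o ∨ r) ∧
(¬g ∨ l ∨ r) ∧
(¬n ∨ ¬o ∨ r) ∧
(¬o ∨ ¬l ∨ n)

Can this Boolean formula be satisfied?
No

No, the formula is not satisfiable.

No assignment of truth values to the variables can make all 21 clauses true simultaneously.

The formula is UNSAT (unsatisfiable).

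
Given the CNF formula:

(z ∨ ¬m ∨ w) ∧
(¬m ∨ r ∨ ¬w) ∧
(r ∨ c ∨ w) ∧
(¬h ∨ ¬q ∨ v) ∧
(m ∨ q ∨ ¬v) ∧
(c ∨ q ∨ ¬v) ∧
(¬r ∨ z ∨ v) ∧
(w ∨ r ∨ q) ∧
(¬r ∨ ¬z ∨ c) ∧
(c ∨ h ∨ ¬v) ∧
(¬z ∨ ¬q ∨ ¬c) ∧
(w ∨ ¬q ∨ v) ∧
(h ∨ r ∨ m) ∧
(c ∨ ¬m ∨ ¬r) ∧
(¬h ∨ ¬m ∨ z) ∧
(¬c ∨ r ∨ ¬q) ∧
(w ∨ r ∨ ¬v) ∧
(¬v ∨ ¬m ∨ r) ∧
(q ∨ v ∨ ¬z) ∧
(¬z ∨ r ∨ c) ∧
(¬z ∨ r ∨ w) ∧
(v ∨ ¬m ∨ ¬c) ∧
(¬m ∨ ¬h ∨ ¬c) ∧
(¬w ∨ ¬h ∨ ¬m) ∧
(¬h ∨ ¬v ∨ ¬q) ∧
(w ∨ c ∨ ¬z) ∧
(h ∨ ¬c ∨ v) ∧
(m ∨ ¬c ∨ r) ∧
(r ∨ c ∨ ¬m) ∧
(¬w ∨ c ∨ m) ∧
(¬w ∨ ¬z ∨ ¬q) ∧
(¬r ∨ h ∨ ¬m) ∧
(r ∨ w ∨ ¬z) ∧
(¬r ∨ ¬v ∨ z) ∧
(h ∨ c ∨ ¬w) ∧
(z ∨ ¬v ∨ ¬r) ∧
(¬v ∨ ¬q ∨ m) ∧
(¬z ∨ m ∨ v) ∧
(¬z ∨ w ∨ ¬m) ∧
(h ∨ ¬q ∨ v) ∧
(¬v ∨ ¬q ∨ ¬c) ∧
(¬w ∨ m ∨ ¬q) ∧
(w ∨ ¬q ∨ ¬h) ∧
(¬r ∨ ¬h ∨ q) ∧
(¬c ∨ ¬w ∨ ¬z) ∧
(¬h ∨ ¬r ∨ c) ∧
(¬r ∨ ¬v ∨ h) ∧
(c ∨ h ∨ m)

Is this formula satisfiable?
No

No, the formula is not satisfiable.

No assignment of truth values to the variables can make all 48 clauses true simultaneously.

The formula is UNSAT (unsatisfiable).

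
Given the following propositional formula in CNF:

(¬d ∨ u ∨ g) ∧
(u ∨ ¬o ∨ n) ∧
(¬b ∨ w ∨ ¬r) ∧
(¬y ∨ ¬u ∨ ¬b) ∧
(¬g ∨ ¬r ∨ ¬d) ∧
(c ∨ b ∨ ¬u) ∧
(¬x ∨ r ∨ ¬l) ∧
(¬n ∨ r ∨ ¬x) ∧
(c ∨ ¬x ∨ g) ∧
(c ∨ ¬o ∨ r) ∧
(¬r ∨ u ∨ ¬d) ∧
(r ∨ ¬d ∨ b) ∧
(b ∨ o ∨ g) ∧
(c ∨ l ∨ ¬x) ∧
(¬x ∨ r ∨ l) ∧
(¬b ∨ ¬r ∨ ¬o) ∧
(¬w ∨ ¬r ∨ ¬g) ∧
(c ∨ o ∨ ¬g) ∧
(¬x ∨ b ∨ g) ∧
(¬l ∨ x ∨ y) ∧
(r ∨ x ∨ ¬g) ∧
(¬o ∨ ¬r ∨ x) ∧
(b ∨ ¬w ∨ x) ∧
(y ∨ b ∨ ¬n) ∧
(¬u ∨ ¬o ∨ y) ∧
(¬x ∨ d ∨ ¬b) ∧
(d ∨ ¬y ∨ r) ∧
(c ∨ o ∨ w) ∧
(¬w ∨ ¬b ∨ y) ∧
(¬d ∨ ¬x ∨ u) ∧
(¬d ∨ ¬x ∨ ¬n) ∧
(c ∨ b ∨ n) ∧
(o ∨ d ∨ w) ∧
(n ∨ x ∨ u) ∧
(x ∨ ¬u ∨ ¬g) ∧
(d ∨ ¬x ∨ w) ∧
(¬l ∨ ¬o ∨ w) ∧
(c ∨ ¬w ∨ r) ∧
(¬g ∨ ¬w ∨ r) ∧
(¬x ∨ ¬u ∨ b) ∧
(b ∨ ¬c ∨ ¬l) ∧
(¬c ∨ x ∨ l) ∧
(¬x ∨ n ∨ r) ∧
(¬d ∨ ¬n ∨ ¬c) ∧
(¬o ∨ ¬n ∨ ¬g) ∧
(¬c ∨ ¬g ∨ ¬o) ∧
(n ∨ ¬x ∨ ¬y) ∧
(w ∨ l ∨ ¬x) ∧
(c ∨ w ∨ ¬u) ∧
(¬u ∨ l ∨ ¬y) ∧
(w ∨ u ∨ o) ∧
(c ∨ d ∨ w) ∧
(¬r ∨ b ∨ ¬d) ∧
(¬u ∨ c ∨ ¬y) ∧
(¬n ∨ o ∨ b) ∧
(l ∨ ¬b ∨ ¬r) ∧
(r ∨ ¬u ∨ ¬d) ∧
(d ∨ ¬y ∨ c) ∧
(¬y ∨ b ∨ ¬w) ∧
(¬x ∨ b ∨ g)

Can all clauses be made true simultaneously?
Yes

Yes, the formula is satisfiable.

One satisfying assignment is: o=False, r=True, l=True, c=True, u=False, x=False, w=True, y=True, n=True, d=False, g=False, b=True

Verification: With this assignment, all 60 clauses evaluate to true.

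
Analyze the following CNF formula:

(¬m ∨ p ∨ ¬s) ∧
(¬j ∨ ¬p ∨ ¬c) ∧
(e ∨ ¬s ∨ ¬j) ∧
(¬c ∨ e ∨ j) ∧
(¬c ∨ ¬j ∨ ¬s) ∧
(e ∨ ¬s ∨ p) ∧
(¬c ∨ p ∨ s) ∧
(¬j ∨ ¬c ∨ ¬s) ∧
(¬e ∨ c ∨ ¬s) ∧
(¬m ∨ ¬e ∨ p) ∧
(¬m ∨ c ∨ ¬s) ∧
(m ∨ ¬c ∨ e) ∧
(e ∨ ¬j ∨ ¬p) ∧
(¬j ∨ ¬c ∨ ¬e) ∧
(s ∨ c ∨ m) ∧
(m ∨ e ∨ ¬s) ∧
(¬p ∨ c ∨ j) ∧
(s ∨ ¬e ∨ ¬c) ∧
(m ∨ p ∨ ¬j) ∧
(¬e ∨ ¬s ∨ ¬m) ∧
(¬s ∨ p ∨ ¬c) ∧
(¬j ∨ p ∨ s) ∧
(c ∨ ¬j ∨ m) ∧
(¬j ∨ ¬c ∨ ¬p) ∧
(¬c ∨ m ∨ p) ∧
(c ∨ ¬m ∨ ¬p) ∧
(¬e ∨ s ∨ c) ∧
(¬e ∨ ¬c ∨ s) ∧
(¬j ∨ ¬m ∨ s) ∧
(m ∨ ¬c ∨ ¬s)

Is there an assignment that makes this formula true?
Yes

Yes, the formula is satisfiable.

One satisfying assignment is: m=True, c=False, j=False, e=False, p=False, s=False

Verification: With this assignment, all 30 clauses evaluate to true.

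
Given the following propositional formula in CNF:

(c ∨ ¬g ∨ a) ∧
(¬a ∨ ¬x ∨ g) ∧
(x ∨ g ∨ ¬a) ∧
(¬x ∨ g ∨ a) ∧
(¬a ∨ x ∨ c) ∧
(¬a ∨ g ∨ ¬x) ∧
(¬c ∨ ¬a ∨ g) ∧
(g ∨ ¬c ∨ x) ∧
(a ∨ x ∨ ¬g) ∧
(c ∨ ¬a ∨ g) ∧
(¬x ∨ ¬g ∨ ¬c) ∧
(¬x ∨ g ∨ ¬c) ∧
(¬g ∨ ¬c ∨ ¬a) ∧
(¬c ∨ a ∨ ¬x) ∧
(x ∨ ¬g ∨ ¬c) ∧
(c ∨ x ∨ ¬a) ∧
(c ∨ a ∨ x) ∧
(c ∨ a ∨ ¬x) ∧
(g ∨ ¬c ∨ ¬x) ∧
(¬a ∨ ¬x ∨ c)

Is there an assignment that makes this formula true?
No

No, the formula is not satisfiable.

No assignment of truth values to the variables can make all 20 clauses true simultaneously.

The formula is UNSAT (unsatisfiable).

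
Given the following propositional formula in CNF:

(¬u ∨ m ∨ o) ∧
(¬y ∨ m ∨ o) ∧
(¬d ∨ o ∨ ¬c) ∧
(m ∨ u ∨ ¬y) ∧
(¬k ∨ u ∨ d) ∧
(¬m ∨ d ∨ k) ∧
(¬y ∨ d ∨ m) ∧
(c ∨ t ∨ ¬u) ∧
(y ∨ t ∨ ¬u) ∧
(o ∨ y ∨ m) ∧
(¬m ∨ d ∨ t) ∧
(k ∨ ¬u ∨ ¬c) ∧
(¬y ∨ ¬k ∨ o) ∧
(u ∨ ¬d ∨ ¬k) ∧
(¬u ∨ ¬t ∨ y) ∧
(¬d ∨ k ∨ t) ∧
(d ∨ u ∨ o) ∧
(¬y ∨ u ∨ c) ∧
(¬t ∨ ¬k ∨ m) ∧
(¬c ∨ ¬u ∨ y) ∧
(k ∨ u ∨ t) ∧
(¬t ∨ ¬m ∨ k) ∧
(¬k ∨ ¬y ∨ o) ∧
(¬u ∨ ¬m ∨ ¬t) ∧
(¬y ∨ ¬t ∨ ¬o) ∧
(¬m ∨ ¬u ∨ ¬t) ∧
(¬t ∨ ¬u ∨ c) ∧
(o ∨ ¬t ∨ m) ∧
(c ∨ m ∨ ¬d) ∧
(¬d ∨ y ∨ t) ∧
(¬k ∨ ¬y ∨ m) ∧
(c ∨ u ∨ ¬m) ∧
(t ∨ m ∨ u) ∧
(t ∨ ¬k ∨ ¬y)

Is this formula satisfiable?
Yes

Yes, the formula is satisfiable.

One satisfying assignment is: t=True, d=False, y=False, o=True, c=False, u=False, m=False, k=False

Verification: With this assignment, all 34 clauses evaluate to true.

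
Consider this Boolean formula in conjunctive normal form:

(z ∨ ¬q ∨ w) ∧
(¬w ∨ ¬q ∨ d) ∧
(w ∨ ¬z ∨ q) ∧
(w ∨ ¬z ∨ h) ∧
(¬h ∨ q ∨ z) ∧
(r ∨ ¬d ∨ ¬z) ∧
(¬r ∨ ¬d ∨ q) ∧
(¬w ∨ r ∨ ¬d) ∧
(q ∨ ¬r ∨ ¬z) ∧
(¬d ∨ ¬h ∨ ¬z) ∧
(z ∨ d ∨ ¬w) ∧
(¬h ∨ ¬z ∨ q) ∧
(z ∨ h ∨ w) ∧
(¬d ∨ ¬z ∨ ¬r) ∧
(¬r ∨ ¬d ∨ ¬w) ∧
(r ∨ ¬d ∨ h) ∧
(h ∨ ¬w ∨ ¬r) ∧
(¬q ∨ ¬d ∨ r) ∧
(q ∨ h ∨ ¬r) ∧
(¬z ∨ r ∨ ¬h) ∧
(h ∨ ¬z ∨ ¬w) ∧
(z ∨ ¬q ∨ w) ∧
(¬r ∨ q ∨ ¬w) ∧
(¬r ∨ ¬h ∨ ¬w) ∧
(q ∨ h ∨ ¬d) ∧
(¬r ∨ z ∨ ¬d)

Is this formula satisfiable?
Yes

Yes, the formula is satisfiable.

One satisfying assignment is: q=True, h=True, z=True, w=False, r=True, d=False

Verification: With this assignment, all 26 clauses evaluate to true.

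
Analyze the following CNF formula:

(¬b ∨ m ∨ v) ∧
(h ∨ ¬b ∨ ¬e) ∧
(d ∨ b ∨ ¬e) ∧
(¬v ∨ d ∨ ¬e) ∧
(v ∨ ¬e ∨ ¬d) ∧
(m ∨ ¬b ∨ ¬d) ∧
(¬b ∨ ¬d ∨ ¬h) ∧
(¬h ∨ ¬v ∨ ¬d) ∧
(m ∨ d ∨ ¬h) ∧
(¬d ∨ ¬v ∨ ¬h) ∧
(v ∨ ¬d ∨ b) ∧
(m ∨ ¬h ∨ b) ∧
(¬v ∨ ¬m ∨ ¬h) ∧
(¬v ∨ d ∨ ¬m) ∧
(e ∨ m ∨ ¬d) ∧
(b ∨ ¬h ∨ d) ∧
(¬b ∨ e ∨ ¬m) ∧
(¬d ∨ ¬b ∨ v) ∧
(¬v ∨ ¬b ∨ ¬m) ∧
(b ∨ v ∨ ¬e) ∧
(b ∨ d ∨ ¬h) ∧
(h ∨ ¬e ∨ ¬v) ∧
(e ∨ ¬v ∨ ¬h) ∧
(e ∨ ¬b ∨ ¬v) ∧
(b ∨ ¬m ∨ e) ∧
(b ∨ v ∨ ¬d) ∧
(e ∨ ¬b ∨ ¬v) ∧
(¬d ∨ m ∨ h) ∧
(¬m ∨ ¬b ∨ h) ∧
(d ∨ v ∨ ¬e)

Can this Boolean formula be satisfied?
Yes

Yes, the formula is satisfiable.

One satisfying assignment is: b=False, d=False, h=False, m=False, v=False, e=False

Verification: With this assignment, all 30 clauses evaluate to true.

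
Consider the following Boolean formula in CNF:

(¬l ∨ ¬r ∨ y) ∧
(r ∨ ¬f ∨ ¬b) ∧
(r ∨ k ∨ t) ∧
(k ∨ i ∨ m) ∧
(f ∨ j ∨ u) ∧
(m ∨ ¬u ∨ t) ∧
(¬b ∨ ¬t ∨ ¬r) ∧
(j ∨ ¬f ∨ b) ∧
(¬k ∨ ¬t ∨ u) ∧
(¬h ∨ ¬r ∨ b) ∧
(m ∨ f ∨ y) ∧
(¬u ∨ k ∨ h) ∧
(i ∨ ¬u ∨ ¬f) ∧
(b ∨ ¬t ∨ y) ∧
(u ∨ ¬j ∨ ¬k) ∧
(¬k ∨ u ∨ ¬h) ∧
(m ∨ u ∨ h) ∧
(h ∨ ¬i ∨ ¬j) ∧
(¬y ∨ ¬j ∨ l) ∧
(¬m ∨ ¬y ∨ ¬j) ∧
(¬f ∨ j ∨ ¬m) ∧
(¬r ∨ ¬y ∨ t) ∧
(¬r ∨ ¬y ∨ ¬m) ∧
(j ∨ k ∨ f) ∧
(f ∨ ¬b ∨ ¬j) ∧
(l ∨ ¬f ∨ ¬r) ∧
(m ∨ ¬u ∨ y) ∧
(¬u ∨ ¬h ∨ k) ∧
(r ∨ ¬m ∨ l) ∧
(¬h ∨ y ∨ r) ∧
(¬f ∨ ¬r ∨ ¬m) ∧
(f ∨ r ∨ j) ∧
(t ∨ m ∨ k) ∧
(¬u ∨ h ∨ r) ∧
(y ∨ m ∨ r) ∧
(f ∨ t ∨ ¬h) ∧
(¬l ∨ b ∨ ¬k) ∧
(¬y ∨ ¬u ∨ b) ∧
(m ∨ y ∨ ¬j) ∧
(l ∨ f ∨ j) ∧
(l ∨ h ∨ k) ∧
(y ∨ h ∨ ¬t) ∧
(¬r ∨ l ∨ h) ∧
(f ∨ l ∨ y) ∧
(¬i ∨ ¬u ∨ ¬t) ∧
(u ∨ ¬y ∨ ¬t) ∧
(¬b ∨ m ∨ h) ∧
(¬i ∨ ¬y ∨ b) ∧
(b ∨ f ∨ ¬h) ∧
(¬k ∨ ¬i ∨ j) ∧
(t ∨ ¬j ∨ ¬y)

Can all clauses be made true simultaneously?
No

No, the formula is not satisfiable.

No assignment of truth values to the variables can make all 51 clauses true simultaneously.

The formula is UNSAT (unsatisfiable).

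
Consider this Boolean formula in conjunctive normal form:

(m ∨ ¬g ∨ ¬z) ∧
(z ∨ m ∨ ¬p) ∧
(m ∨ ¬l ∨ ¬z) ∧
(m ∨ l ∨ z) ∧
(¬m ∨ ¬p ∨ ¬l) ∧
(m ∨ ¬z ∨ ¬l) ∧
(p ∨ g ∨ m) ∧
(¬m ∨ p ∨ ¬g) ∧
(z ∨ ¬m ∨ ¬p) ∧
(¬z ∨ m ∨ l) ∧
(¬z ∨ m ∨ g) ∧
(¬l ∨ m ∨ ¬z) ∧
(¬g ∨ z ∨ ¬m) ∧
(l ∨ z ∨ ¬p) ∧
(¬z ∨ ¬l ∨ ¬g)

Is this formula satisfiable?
Yes

Yes, the formula is satisfiable.

One satisfying assignment is: z=False, p=False, g=False, m=True, l=False

Verification: With this assignment, all 15 clauses evaluate to true.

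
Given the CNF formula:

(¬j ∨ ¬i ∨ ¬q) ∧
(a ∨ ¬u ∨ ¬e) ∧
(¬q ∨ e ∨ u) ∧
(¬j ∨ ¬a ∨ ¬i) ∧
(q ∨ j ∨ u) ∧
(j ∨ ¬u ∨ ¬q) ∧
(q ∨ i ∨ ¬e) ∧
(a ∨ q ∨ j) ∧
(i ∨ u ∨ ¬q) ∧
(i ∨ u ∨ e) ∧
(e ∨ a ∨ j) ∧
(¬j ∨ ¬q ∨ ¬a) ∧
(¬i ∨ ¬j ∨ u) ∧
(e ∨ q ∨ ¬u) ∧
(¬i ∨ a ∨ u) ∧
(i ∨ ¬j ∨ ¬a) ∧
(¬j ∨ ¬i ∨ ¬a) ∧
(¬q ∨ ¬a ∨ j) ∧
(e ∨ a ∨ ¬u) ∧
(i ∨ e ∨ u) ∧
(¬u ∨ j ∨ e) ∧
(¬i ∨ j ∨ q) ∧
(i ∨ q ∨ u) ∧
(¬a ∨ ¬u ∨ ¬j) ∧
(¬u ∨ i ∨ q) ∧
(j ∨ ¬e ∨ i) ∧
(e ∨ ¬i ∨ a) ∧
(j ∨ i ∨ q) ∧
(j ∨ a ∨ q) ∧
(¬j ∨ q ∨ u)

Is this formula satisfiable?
No

No, the formula is not satisfiable.

No assignment of truth values to the variables can make all 30 clauses true simultaneously.

The formula is UNSAT (unsatisfiable).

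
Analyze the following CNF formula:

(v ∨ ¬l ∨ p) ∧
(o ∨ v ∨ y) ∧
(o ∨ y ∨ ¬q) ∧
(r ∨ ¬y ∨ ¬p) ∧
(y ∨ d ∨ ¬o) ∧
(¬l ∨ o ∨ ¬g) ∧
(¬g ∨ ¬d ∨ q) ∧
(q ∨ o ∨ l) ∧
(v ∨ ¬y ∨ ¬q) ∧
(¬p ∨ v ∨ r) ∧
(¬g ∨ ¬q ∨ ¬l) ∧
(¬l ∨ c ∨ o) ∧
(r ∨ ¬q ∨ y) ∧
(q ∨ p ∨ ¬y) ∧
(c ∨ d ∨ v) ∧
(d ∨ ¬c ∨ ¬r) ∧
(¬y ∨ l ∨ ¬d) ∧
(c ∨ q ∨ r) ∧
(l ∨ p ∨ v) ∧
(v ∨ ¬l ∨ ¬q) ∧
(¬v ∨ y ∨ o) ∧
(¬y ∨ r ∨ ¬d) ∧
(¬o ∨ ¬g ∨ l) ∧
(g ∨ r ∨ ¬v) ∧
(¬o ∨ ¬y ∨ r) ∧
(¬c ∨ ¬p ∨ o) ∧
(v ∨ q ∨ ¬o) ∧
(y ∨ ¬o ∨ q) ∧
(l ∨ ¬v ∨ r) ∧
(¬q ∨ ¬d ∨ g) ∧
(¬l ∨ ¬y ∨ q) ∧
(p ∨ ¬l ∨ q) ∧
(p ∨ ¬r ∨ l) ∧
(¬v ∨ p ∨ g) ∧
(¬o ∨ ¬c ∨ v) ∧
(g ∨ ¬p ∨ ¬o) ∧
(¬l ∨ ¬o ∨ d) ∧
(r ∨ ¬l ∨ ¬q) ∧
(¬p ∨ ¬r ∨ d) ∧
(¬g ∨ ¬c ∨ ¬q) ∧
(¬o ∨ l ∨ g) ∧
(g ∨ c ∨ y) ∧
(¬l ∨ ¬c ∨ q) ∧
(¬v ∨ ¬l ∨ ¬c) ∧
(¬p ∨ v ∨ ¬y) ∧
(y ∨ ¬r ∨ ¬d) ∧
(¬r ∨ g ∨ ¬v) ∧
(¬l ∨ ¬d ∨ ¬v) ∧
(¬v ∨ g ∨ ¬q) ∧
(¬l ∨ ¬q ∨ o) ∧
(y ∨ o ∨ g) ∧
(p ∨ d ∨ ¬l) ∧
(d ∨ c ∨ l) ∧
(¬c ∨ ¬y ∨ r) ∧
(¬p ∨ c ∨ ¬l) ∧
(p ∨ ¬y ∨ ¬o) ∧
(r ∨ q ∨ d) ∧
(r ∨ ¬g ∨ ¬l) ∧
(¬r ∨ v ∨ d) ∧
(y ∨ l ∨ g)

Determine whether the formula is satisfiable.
No

No, the formula is not satisfiable.

No assignment of truth values to the variables can make all 60 clauses true simultaneously.

The formula is UNSAT (unsatisfiable).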